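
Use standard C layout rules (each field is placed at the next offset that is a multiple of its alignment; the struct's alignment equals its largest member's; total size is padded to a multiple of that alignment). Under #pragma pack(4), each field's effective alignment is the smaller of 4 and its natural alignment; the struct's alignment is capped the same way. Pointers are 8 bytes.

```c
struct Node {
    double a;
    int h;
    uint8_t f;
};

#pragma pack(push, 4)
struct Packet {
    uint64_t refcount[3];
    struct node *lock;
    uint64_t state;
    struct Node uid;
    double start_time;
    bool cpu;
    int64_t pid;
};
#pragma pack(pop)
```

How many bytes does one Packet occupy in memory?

Node: 0..8  a  (8B, 8-aligned); 8..12  h  (4B, 4-aligned); 12..13  f  (1B, 1-aligned); 13..16  -- tail padding (3B); sizeof = 16, alignof = 8
0..24  refcount  (24B, 4-aligned)
24..32  lock  (8B, 4-aligned)
32..40  state  (8B, 4-aligned)
40..56  uid  (16B, 4-aligned)
56..64  start_time  (8B, 4-aligned)
64..65  cpu  (1B, 1-aligned)
65..68  -- padding (3B)
68..76  pid  (8B, 4-aligned)
sizeof = 76, alignof = 4

76 bytes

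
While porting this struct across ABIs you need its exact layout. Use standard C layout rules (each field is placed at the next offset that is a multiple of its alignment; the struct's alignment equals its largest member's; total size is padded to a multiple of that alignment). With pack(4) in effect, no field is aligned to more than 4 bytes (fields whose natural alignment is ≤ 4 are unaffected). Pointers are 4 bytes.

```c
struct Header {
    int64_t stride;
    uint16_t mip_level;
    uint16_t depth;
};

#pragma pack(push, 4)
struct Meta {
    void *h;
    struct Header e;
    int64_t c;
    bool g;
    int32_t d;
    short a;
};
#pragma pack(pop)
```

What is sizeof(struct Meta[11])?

Header: @0: stride [8B, align 8] → 8; @8: mip_level [2B, align 2] → 10; @10: depth [2B, align 2] → 12; +4 tail pad (align 8); size 16, align 8
@0: h [4B, align 4] → 4
@4: e [16B, align 4] → 20
@20: c [8B, align 4] → 28
@28: g [1B, align 1] → 29
+3 pad (align 4)
@32: d [4B, align 4] → 36
@36: a [2B, align 2] → 38
+2 tail pad (align 4)
size 40, align 4
array of 11: 11 × 40 = 440

440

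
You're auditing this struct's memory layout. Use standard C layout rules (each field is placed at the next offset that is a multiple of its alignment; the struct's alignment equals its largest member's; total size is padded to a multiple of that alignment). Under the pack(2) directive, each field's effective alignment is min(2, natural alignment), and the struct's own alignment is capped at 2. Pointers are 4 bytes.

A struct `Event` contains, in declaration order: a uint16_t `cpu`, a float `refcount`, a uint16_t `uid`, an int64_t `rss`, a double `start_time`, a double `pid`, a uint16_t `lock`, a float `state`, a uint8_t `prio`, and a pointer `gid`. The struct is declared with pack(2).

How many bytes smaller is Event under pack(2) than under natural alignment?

12

natural layout:
  cpu at 0 (size 2, align 2) → ends 2
  pad 2 to align 4 for refcount
  refcount at 4 (size 4, align 4) → ends 8
  uid at 8 (size 2, align 2) → ends 10
  pad 6 to align 8 for rss
  rss at 16 (size 8, align 8) → ends 24
  start_time at 24 (size 8, align 8) → ends 32
  pid at 32 (size 8, align 8) → ends 40
  lock at 40 (size 2, align 2) → ends 42
  pad 2 to align 4 for state
  state at 44 (size 4, align 4) → ends 48
  prio at 48 (size 1, align 1) → ends 49
  pad 3 to align 4 for gid
  gid at 52 (size 4, align 4) → ends 56
  total 56 bytes, alignment 8
packed(2) layout:
  cpu at 0 (size 2, align 2) → ends 2
  refcount at 2 (size 4, align 2) → ends 6
  uid at 6 (size 2, align 2) → ends 8
  rss at 8 (size 8, align 2) → ends 16
  start_time at 16 (size 8, align 2) → ends 24
  pid at 24 (size 8, align 2) → ends 32
  lock at 32 (size 2, align 2) → ends 34
  state at 34 (size 4, align 2) → ends 38
  prio at 38 (size 1, align 1) → ends 39
  pad 1 to align 2 for gid
  gid at 40 (size 4, align 2) → ends 44
  total 44 bytes, alignment 2
56 − 44 = 12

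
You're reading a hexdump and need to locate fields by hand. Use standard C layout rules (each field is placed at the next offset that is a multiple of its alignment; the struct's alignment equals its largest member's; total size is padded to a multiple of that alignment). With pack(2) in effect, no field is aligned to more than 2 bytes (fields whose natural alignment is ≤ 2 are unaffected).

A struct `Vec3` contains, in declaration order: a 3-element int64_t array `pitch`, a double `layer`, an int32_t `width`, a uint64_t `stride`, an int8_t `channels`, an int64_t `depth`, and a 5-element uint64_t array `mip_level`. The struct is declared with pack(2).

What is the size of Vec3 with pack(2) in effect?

94

pitch at 0 (size 24, align 2) → ends 24
layer at 24 (size 8, align 2) → ends 32
width at 32 (size 4, align 2) → ends 36
stride at 36 (size 8, align 2) → ends 44
channels at 44 (size 1, align 1) → ends 45
pad 1 to align 2 for depth
depth at 46 (size 8, align 2) → ends 54
mip_level at 54 (size 40, align 2) → ends 94
total 94 bytes, alignment 2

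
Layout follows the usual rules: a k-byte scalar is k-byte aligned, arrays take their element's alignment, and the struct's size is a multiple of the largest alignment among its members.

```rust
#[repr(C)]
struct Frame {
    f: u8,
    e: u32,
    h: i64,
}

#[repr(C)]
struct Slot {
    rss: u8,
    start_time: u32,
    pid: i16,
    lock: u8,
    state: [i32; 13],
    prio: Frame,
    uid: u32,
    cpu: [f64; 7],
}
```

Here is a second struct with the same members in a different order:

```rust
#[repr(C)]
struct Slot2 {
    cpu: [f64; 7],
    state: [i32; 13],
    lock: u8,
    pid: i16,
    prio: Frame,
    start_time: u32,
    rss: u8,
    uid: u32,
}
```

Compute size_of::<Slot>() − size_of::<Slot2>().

0

Frame: 0..1  f  (1B, 1-aligned); 1..4  -- padding (3B); 4..8  e  (4B, 4-aligned); 8..16  h  (8B, 8-aligned); sizeof = 16, alignof = 8
0..1  rss  (1B, 1-aligned)
1..4  -- padding (3B)
4..8  start_time  (4B, 4-aligned)
8..10  pid  (2B, 2-aligned)
10..11  lock  (1B, 1-aligned)
11..12  -- padding (1B)
12..64  state  (52B, 4-aligned)
64..80  prio  (16B, 8-aligned)
80..84  uid  (4B, 4-aligned)
84..88  -- padding (4B)
88..144  cpu  (56B, 8-aligned)
sizeof = 144, alignof = 8
— Slot2 —
0..56  cpu  (56B, 8-aligned)
56..108  state  (52B, 4-aligned)
108..109  lock  (1B, 1-aligned)
109..110  -- padding (1B)
110..112  pid  (2B, 2-aligned)
112..128  prio  (16B, 8-aligned)
128..132  start_time  (4B, 4-aligned)
132..133  rss  (1B, 1-aligned)
133..136  -- padding (3B)
136..140  uid  (4B, 4-aligned)
140..144  -- tail padding (4B)
sizeof = 144, alignof = 8
144 − 144 = 0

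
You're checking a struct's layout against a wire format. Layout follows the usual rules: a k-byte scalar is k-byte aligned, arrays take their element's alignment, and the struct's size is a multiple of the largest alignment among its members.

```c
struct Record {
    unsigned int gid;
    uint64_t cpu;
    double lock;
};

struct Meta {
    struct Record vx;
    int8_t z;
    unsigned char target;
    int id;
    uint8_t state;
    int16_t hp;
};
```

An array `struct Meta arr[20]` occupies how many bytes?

800

Record: gid at 0 (size 4, align 4) → ends 4; pad 4 to align 8 for cpu; cpu at 8 (size 8, align 8) → ends 16; lock at 16 (size 8, align 8) → ends 24; total 24 bytes, alignment 8
vx at 0 (size 24, align 8) → ends 24
z at 24 (size 1, align 1) → ends 25
target at 25 (size 1, align 1) → ends 26
pad 2 to align 4 for id
id at 28 (size 4, align 4) → ends 32
state at 32 (size 1, align 1) → ends 33
pad 1 to align 2 for hp
hp at 34 (size 2, align 2) → ends 36
tail pad 4 to reach multiple of 8
total 40 bytes, alignment 8
array of 20: 20 × 40 = 800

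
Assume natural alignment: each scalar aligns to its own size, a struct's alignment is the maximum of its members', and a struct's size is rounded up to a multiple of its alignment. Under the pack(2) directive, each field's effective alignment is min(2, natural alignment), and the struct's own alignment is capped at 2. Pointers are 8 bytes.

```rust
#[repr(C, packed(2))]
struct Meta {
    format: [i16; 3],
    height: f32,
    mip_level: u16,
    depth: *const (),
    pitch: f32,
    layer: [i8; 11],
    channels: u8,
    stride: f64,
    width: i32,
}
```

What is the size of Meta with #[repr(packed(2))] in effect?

@0: format [6B, align 2] → 6
@6: height [4B, align 2] → 10
@10: mip_level [2B, align 2] → 12
@12: depth [8B, align 2] → 20
@20: pitch [4B, align 2] → 24
@24: layer [11B, align 1] → 35
@35: channels [1B, align 1] → 36
@36: stride [8B, align 2] → 44
@44: width [4B, align 2] → 48
size 48, align 2

48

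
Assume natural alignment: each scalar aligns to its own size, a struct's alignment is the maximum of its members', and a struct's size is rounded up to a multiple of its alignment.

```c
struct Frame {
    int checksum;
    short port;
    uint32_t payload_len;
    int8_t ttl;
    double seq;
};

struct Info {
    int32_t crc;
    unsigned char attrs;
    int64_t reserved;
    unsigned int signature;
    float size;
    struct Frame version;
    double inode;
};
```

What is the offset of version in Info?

24

Frame: @0: checksum [4B, align 4] → 4; @4: port [2B, align 2] → 6; +2 pad (align 4); @8: payload_len [4B, align 4] → 12; @12: ttl [1B, align 1] → 13; +3 pad (align 8); @16: seq [8B, align 8] → 24; size 24, align 8
@0: crc [4B, align 4] → 4
@4: attrs [1B, align 1] → 5
+3 pad (align 8)
@8: reserved [8B, align 8] → 16
@16: signature [4B, align 4] → 20
@20: size [4B, align 4] → 24
@24: version [24B, align 8] → 48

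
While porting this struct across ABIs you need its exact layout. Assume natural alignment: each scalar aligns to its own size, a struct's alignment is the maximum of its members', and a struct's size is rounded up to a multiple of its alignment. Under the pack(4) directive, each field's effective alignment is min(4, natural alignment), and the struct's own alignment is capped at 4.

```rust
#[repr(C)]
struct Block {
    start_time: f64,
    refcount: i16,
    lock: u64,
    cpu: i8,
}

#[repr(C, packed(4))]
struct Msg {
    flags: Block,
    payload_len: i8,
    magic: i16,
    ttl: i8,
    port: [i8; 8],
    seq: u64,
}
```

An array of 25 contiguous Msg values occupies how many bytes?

Block: start_time at 0 (size 8, align 8) → ends 8; refcount at 8 (size 2, align 2) → ends 10; pad 6 to align 8 for lock; lock at 16 (size 8, align 8) → ends 24; cpu at 24 (size 1, align 1) → ends 25; tail pad 7 to reach multiple of 8; total 32 bytes, alignment 8
flags at 0 (size 32, align 4) → ends 32
payload_len at 32 (size 1, align 1) → ends 33
pad 1 to align 2 for magic
magic at 34 (size 2, align 2) → ends 36
ttl at 36 (size 1, align 1) → ends 37
port at 37 (size 8, align 1) → ends 45
pad 3 to align 4 for seq
seq at 48 (size 8, align 4) → ends 56
total 56 bytes, alignment 4
array of 25: 25 × 56 = 1400

1400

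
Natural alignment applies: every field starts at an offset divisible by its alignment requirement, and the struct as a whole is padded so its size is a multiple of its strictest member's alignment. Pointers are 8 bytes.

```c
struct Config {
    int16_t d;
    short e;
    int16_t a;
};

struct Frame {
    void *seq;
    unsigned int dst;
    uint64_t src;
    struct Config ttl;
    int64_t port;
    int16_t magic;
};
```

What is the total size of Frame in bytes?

48 bytes

Config: @0: d [2B, align 2] → 2; @2: e [2B, align 2] → 4; @4: a [2B, align 2] → 6; size 6, align 2
@0: seq [8B, align 8] → 8
@8: dst [4B, align 4] → 12
+4 pad (align 8)
@16: src [8B, align 8] → 24
@24: ttl [6B, align 2] → 30
+2 pad (align 8)
@32: port [8B, align 8] → 40
@40: magic [2B, align 2] → 42
+6 tail pad (align 8)
size 48, align 8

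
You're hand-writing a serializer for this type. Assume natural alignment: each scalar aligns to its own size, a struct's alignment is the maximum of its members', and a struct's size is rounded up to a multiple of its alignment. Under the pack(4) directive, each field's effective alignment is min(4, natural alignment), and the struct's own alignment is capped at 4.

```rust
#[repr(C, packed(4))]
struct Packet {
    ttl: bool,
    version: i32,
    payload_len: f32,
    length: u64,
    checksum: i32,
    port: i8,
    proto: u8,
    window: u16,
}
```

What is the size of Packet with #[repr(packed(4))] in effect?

28

ttl at 0 (size 1, align 1) → ends 1
pad 3 to align 4 for version
version at 4 (size 4, align 4) → ends 8
payload_len at 8 (size 4, align 4) → ends 12
length at 12 (size 8, align 4) → ends 20
checksum at 20 (size 4, align 4) → ends 24
port at 24 (size 1, align 1) → ends 25
proto at 25 (size 1, align 1) → ends 26
window at 26 (size 2, align 2) → ends 28
total 28 bytes, alignment 4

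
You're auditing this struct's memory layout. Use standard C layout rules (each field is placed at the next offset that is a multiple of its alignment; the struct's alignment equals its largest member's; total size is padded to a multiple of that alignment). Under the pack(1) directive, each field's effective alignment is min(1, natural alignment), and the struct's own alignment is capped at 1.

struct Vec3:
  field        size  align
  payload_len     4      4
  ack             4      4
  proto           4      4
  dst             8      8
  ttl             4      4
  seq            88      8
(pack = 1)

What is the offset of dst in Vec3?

12

payload_len at 0 (size 4, align 1) → ends 4
ack at 4 (size 4, align 1) → ends 8
proto at 8 (size 4, align 1) → ends 12
dst at 12 (size 8, align 1) → ends 20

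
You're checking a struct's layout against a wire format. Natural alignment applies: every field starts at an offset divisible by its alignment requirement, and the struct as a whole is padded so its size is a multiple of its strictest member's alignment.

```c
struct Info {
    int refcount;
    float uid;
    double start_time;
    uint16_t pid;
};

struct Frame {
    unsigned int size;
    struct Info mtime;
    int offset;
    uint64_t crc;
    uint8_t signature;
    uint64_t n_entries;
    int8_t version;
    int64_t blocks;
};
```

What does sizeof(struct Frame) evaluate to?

80

Info: @0: refcount [4B, align 4] → 4; @4: uid [4B, align 4] → 8; @8: start_time [8B, align 8] → 16; @16: pid [2B, align 2] → 18; +6 tail pad (align 8); size 24, align 8
@0: size [4B, align 4] → 4
+4 pad (align 8)
@8: mtime [24B, align 8] → 32
@32: offset [4B, align 4] → 36
+4 pad (align 8)
@40: crc [8B, align 8] → 48
@48: signature [1B, align 1] → 49
+7 pad (align 8)
@56: n_entries [8B, align 8] → 64
@64: version [1B, align 1] → 65
+7 pad (align 8)
@72: blocks [8B, align 8] → 80
size 80, align 8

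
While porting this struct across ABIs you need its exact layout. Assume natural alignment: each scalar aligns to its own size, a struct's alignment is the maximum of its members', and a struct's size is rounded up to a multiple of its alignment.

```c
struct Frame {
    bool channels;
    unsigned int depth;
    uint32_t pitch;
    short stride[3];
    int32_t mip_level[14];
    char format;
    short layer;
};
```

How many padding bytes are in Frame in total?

6

@0: channels [1B, align 1] → 1
+3 pad (align 4)
@4: depth [4B, align 4] → 8
@8: pitch [4B, align 4] → 12
@12: stride [6B, align 2] → 18
+2 pad (align 4)
@20: mip_level [56B, align 4] → 76
@76: format [1B, align 1] → 77
+1 pad (align 2)
@78: layer [2B, align 2] → 80
size 80, align 4
data bytes 74, size 80 → padding 6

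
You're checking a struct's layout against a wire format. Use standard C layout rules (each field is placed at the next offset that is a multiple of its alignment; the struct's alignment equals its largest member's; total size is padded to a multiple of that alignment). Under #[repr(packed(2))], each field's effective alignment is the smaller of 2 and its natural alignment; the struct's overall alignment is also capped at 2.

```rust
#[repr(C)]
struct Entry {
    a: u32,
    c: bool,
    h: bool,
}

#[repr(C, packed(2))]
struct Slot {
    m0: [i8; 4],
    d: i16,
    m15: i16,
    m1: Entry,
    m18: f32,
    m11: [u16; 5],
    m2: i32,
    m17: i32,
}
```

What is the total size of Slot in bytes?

38 bytes

Entry: a at 0 (size 4, align 4) → ends 4; c at 4 (size 1, align 1) → ends 5; h at 5 (size 1, align 1) → ends 6; tail pad 2 to reach multiple of 4; total 8 bytes, alignment 4
m0 at 0 (size 4, align 1) → ends 4
d at 4 (size 2, align 2) → ends 6
m15 at 6 (size 2, align 2) → ends 8
m1 at 8 (size 8, align 2) → ends 16
m18 at 16 (size 4, align 2) → ends 20
m11 at 20 (size 10, align 2) → ends 30
m2 at 30 (size 4, align 2) → ends 34
m17 at 34 (size 4, align 2) → ends 38
total 38 bytes, alignment 2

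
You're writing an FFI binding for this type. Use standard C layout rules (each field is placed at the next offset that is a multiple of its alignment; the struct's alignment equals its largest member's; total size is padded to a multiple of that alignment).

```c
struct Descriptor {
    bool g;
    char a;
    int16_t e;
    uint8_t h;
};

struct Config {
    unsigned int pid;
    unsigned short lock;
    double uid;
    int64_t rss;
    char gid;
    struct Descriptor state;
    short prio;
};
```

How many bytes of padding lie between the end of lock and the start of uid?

2

Descriptor: @0: g [1B, align 1] → 1; @1: a [1B, align 1] → 2; @2: e [2B, align 2] → 4; @4: h [1B, align 1] → 5; +1 tail pad (align 2); size 6, align 2
@0: pid [4B, align 4] → 4
@4: lock [2B, align 2] → 6
+2 pad (align 8)
@8: uid [8B, align 8] → 16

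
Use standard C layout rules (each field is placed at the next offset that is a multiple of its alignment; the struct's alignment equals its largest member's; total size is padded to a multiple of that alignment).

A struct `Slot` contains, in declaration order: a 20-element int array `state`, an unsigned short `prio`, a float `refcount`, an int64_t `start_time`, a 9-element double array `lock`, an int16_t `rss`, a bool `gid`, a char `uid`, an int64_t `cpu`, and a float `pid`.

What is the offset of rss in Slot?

168

state at 0 (size 80, align 4) → ends 80
prio at 80 (size 2, align 2) → ends 82
pad 2 to align 4 for refcount
refcount at 84 (size 4, align 4) → ends 88
start_time at 88 (size 8, align 8) → ends 96
lock at 96 (size 72, align 8) → ends 168
rss at 168 (size 2, align 2) → ends 170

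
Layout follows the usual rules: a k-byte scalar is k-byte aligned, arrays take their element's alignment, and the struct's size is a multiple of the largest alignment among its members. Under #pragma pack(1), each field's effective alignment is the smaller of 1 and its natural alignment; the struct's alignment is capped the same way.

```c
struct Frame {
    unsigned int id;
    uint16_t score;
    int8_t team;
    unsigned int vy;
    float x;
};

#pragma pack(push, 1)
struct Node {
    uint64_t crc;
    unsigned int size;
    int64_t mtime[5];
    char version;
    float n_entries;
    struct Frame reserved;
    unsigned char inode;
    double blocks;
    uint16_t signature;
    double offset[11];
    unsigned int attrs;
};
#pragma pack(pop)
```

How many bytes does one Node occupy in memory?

176

Frame: 0..4  id  (4B, 4-aligned); 4..6  score  (2B, 2-aligned); 6..7  team  (1B, 1-aligned); 7..8  -- padding (1B); 8..12  vy  (4B, 4-aligned); 12..16  x  (4B, 4-aligned); sizeof = 16, alignof = 4
0..8  crc  (8B, 1-aligned)
8..12  size  (4B, 1-aligned)
12..52  mtime  (40B, 1-aligned)
52..53  version  (1B, 1-aligned)
53..57  n_entries  (4B, 1-aligned)
57..73  reserved  (16B, 1-aligned)
73..74  inode  (1B, 1-aligned)
74..82  blocks  (8B, 1-aligned)
82..84  signature  (2B, 1-aligned)
84..172  offset  (88B, 1-aligned)
172..176  attrs  (4B, 1-aligned)
sizeof = 176, alignof = 1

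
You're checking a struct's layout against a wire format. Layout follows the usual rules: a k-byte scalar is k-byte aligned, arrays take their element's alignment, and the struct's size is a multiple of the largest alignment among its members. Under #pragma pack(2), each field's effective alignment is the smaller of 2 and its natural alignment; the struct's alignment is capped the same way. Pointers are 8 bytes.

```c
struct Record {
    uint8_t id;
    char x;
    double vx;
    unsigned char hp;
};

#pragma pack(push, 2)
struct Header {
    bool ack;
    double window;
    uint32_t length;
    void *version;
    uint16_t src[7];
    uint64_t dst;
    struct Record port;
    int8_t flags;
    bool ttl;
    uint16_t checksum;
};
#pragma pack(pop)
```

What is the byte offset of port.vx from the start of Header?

Record: 0..1  id  (1B, 1-aligned); 1..2  x  (1B, 1-aligned); 2..8  -- padding (6B); 8..16  vx  (8B, 8-aligned); 16..17  hp  (1B, 1-aligned); 17..24  -- tail padding (7B); sizeof = 24, alignof = 8
0..1  ack  (1B, 1-aligned)
1..2  -- padding (1B)
2..10  window  (8B, 2-aligned)
10..14  length  (4B, 2-aligned)
14..22  version  (8B, 2-aligned)
22..36  src  (14B, 2-aligned)
36..44  dst  (8B, 2-aligned)
44..68  port  (24B, 2-aligned)
within Record: vx at 8
44 + 8 = 52

52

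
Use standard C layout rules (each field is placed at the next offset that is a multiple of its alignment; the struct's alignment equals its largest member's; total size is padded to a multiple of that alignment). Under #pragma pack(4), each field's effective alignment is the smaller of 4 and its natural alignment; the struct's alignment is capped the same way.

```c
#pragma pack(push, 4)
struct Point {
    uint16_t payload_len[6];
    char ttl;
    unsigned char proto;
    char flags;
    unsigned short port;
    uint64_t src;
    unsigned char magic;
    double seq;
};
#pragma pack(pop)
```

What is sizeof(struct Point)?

@0: payload_len [12B, align 2] → 12
@12: ttl [1B, align 1] → 13
@13: proto [1B, align 1] → 14
@14: flags [1B, align 1] → 15
+1 pad (align 2)
@16: port [2B, align 2] → 18
+2 pad (align 4)
@20: src [8B, align 4] → 28
@28: magic [1B, align 1] → 29
+3 pad (align 4)
@32: seq [8B, align 4] → 40
size 40, align 4

40 bytes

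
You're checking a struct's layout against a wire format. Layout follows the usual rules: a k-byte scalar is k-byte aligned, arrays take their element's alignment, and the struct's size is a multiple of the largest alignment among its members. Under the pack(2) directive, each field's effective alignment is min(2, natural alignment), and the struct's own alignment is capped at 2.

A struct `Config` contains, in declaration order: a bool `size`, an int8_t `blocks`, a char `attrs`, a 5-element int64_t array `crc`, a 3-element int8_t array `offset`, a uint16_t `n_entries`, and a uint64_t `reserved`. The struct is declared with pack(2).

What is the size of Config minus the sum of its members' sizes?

0..1  size  (1B, 1-aligned)
1..2  blocks  (1B, 1-aligned)
2..3  attrs  (1B, 1-aligned)
3..4  -- padding (1B)
4..44  crc  (40B, 2-aligned)
44..47  offset  (3B, 1-aligned)
47..48  -- padding (1B)
48..50  n_entries  (2B, 2-aligned)
50..58  reserved  (8B, 2-aligned)
sizeof = 58, alignof = 2
data bytes 56, size 58 → padding 2

2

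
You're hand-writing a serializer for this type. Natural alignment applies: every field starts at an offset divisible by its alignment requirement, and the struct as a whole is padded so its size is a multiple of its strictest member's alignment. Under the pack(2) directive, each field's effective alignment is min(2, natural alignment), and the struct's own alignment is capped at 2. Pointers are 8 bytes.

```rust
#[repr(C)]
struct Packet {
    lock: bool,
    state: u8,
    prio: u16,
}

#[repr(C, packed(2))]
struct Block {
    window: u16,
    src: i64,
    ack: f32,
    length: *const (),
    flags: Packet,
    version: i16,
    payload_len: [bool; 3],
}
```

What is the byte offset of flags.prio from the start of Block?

Packet: @0: lock [1B, align 1] → 1; @1: state [1B, align 1] → 2; @2: prio [2B, align 2] → 4; size 4, align 2
@0: window [2B, align 2] → 2
@2: src [8B, align 2] → 10
@10: ack [4B, align 2] → 14
@14: length [8B, align 2] → 22
@22: flags [4B, align 2] → 26
within Packet: prio at 2
22 + 2 = 24

24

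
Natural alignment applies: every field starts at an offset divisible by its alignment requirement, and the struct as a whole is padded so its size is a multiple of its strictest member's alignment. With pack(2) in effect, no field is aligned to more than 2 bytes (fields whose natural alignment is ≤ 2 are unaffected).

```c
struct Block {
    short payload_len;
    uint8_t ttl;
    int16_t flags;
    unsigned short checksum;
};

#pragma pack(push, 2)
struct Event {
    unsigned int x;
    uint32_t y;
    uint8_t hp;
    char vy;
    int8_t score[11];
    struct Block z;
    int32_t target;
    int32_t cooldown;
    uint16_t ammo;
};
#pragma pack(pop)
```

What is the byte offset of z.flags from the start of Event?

26

Block: @0: payload_len [2B, align 2] → 2; @2: ttl [1B, align 1] → 3; +1 pad (align 2); @4: flags [2B, align 2] → 6; @6: checksum [2B, align 2] → 8; size 8, align 2
@0: x [4B, align 2] → 4
@4: y [4B, align 2] → 8
@8: hp [1B, align 1] → 9
@9: vy [1B, align 1] → 10
@10: score [11B, align 1] → 21
+1 pad (align 2)
@22: z [8B, align 2] → 30
within Block: flags at 4
22 + 4 = 26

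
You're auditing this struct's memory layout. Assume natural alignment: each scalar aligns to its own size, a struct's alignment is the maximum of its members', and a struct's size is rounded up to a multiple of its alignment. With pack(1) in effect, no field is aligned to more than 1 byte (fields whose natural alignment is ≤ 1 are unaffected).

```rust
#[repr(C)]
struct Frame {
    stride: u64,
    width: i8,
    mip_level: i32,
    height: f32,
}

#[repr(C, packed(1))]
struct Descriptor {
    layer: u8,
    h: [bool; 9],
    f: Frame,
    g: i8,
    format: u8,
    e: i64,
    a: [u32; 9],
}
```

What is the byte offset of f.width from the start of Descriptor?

18

Frame: stride at 0 (size 8, align 8) → ends 8; width at 8 (size 1, align 1) → ends 9; pad 3 to align 4 for mip_level; mip_level at 12 (size 4, align 4) → ends 16; height at 16 (size 4, align 4) → ends 20; tail pad 4 to reach multiple of 8; total 24 bytes, alignment 8
layer at 0 (size 1, align 1) → ends 1
h at 1 (size 9, align 1) → ends 10
f at 10 (size 24, align 1) → ends 34
within Frame: width at 8
10 + 8 = 18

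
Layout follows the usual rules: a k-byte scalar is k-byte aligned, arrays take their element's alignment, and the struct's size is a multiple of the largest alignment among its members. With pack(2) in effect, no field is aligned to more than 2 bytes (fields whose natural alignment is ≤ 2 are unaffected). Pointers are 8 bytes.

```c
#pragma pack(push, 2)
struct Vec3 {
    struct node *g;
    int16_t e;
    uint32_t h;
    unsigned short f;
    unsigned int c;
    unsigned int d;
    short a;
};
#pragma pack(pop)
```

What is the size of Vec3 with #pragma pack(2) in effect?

26

g at 0 (size 8, align 2) → ends 8
e at 8 (size 2, align 2) → ends 10
h at 10 (size 4, align 2) → ends 14
f at 14 (size 2, align 2) → ends 16
c at 16 (size 4, align 2) → ends 20
d at 20 (size 4, align 2) → ends 24
a at 24 (size 2, align 2) → ends 26
total 26 bytes, alignment 2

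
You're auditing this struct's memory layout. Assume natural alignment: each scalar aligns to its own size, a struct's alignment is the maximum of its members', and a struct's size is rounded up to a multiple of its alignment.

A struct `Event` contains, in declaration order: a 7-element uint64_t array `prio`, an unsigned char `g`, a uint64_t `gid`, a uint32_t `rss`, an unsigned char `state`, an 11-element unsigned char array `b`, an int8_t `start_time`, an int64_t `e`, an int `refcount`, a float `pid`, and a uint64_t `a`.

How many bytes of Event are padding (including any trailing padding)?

prio at 0 (size 56, align 8) → ends 56
g at 56 (size 1, align 1) → ends 57
pad 7 to align 8 for gid
gid at 64 (size 8, align 8) → ends 72
rss at 72 (size 4, align 4) → ends 76
state at 76 (size 1, align 1) → ends 77
b at 77 (size 11, align 1) → ends 88
start_time at 88 (size 1, align 1) → ends 89
pad 7 to align 8 for e
e at 96 (size 8, align 8) → ends 104
refcount at 104 (size 4, align 4) → ends 108
pid at 108 (size 4, align 4) → ends 112
a at 112 (size 8, align 8) → ends 120
total 120 bytes, alignment 8
data bytes 106, size 120 → padding 14

14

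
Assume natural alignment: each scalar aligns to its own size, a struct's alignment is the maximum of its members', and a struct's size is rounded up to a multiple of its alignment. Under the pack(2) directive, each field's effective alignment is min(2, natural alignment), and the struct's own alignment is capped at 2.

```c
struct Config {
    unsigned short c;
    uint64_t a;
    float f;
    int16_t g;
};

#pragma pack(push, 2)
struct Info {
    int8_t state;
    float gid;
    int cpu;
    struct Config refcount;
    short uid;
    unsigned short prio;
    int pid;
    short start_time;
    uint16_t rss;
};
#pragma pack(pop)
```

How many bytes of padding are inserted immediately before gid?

Config: 0..2  c  (2B, 2-aligned); 2..8  -- padding (6B); 8..16  a  (8B, 8-aligned); 16..20  f  (4B, 4-aligned); 20..22  g  (2B, 2-aligned); 22..24  -- tail padding (2B); sizeof = 24, alignof = 8
0..1  state  (1B, 1-aligned)
1..2  -- padding (1B)
2..6  gid  (4B, 2-aligned)

1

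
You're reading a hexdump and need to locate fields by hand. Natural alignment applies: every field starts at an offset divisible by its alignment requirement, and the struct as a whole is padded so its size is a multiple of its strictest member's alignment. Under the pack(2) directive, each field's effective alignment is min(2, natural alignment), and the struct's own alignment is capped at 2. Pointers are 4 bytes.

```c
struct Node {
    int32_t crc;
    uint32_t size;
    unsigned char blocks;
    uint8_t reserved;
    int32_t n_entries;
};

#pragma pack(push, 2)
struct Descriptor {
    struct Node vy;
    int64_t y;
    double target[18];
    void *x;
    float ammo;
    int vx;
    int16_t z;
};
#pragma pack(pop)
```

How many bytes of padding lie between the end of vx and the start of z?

Node: @0: crc [4B, align 4] → 4; @4: size [4B, align 4] → 8; @8: blocks [1B, align 1] → 9; @9: reserved [1B, align 1] → 10; +2 pad (align 4); @12: n_entries [4B, align 4] → 16; size 16, align 4
@0: vy [16B, align 2] → 16
@16: y [8B, align 2] → 24
@24: target [144B, align 2] → 168
@168: x [4B, align 2] → 172
@172: ammo [4B, align 2] → 176
@176: vx [4B, align 2] → 180
@180: z [2B, align 2] → 182

0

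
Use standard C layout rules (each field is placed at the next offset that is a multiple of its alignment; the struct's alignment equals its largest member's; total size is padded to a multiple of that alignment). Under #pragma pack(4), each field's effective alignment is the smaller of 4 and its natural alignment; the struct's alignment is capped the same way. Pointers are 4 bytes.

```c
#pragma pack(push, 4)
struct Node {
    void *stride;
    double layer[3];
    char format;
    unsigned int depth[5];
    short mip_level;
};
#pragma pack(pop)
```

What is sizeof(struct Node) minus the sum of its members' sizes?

@0: stride [4B, align 4] → 4
@4: layer [24B, align 4] → 28
@28: format [1B, align 1] → 29
+3 pad (align 4)
@32: depth [20B, align 4] → 52
@52: mip_level [2B, align 2] → 54
+2 tail pad (align 4)
size 56, align 4
data bytes 51, size 56 → padding 5

5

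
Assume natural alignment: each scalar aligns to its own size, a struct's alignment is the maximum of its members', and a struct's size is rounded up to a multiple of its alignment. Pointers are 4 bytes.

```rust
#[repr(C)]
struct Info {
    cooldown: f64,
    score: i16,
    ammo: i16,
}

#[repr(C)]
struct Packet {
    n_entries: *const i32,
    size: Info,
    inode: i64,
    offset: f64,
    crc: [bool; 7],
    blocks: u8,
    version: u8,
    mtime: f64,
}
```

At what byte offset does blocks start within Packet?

Info: @0: cooldown [8B, align 8] → 8; @8: score [2B, align 2] → 10; @10: ammo [2B, align 2] → 12; +4 tail pad (align 8); size 16, align 8
@0: n_entries [4B, align 4] → 4
+4 pad (align 8)
@8: size [16B, align 8] → 24
@24: inode [8B, align 8] → 32
@32: offset [8B, align 8] → 40
@40: crc [7B, align 1] → 47
@47: blocks [1B, align 1] → 48

47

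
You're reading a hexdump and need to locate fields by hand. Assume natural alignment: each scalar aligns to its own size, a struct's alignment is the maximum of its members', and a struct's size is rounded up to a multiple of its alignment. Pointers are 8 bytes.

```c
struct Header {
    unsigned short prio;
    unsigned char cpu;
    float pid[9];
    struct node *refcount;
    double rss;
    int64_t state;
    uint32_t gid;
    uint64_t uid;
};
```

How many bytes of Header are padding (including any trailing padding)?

5

@0: prio [2B, align 2] → 2
@2: cpu [1B, align 1] → 3
+1 pad (align 4)
@4: pid [36B, align 4] → 40
@40: refcount [8B, align 8] → 48
@48: rss [8B, align 8] → 56
@56: state [8B, align 8] → 64
@64: gid [4B, align 4] → 68
+4 pad (align 8)
@72: uid [8B, align 8] → 80
size 80, align 8
data bytes 75, size 80 → padding 5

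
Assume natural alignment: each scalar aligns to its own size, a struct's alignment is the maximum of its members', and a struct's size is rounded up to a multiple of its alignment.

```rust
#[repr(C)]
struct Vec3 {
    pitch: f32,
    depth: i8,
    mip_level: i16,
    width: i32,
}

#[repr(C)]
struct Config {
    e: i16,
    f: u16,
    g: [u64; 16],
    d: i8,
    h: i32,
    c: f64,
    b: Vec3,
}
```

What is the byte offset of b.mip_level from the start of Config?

158

Vec3: @0: pitch [4B, align 4] → 4; @4: depth [1B, align 1] → 5; +1 pad (align 2); @6: mip_level [2B, align 2] → 8; @8: width [4B, align 4] → 12; size 12, align 4
@0: e [2B, align 2] → 2
@2: f [2B, align 2] → 4
+4 pad (align 8)
@8: g [128B, align 8] → 136
@136: d [1B, align 1] → 137
+3 pad (align 4)
@140: h [4B, align 4] → 144
@144: c [8B, align 8] → 152
@152: b [12B, align 4] → 164
within Vec3: mip_level at 6
152 + 6 = 158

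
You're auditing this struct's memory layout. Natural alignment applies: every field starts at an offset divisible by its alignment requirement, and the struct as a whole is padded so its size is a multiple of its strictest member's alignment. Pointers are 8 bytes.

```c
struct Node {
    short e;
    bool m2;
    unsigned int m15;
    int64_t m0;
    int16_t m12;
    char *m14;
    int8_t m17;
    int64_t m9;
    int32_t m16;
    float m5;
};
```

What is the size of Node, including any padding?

56

e at 0 (size 2, align 2) → ends 2
m2 at 2 (size 1, align 1) → ends 3
pad 1 to align 4 for m15
m15 at 4 (size 4, align 4) → ends 8
m0 at 8 (size 8, align 8) → ends 16
m12 at 16 (size 2, align 2) → ends 18
pad 6 to align 8 for m14
m14 at 24 (size 8, align 8) → ends 32
m17 at 32 (size 1, align 1) → ends 33
pad 7 to align 8 for m9
m9 at 40 (size 8, align 8) → ends 48
m16 at 48 (size 4, align 4) → ends 52
m5 at 52 (size 4, align 4) → ends 56
total 56 bytes, alignment 8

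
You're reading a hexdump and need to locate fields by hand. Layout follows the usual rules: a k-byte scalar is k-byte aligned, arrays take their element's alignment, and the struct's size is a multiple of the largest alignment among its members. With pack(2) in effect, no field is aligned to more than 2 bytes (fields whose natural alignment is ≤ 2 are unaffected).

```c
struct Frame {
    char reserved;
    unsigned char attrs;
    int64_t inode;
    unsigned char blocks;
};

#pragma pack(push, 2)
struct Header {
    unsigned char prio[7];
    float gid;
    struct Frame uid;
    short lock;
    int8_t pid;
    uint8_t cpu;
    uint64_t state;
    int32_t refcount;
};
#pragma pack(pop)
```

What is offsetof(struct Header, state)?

40

Frame: 0..1  reserved  (1B, 1-aligned); 1..2  attrs  (1B, 1-aligned); 2..8  -- padding (6B); 8..16  inode  (8B, 8-aligned); 16..17  blocks  (1B, 1-aligned); 17..24  -- tail padding (7B); sizeof = 24, alignof = 8
0..7  prio  (7B, 1-aligned)
7..8  -- padding (1B)
8..12  gid  (4B, 2-aligned)
12..36  uid  (24B, 2-aligned)
36..38  lock  (2B, 2-aligned)
38..39  pid  (1B, 1-aligned)
39..40  cpu  (1B, 1-aligned)
40..48  state  (8B, 2-aligned)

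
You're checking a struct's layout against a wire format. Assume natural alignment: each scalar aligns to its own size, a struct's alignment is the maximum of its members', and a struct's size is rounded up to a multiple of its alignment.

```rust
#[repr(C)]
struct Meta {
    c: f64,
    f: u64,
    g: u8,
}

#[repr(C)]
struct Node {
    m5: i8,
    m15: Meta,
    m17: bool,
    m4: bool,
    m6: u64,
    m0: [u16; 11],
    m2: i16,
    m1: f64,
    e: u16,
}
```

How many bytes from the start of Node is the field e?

80

Meta: 0..8  c  (8B, 8-aligned); 8..16  f  (8B, 8-aligned); 16..17  g  (1B, 1-aligned); 17..24  -- tail padding (7B); sizeof = 24, alignof = 8
0..1  m5  (1B, 1-aligned)
1..8  -- padding (7B)
8..32  m15  (24B, 8-aligned)
32..33  m17  (1B, 1-aligned)
33..34  m4  (1B, 1-aligned)
34..40  -- padding (6B)
40..48  m6  (8B, 8-aligned)
48..70  m0  (22B, 2-aligned)
70..72  m2  (2B, 2-aligned)
72..80  m1  (8B, 8-aligned)
80..82  e  (2B, 2-aligned)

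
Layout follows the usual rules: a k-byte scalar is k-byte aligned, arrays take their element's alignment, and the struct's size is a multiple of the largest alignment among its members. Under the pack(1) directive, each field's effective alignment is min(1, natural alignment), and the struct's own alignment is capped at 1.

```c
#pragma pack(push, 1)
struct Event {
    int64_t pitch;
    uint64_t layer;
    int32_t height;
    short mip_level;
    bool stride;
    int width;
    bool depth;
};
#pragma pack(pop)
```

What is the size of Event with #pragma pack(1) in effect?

0..8  pitch  (8B, 1-aligned)
8..16  layer  (8B, 1-aligned)
16..20  height  (4B, 1-aligned)
20..22  mip_level  (2B, 1-aligned)
22..23  stride  (1B, 1-aligned)
23..27  width  (4B, 1-aligned)
27..28  depth  (1B, 1-aligned)
sizeof = 28, alignof = 1

28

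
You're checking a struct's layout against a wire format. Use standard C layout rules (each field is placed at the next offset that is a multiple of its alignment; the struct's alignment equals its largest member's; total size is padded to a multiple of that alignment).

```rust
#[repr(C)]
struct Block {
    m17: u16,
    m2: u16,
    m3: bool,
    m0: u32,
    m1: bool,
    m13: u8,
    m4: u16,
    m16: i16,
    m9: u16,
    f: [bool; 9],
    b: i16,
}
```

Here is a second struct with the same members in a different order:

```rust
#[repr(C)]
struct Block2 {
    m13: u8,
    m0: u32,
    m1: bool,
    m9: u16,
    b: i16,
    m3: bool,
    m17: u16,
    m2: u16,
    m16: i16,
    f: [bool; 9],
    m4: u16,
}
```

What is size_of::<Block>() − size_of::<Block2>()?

-4

@0: m17 [2B, align 2] → 2
@2: m2 [2B, align 2] → 4
@4: m3 [1B, align 1] → 5
+3 pad (align 4)
@8: m0 [4B, align 4] → 12
@12: m1 [1B, align 1] → 13
@13: m13 [1B, align 1] → 14
@14: m4 [2B, align 2] → 16
@16: m16 [2B, align 2] → 18
@18: m9 [2B, align 2] → 20
@20: f [9B, align 1] → 29
+1 pad (align 2)
@30: b [2B, align 2] → 32
size 32, align 4
— Block2 —
@0: m13 [1B, align 1] → 1
+3 pad (align 4)
@4: m0 [4B, align 4] → 8
@8: m1 [1B, align 1] → 9
+1 pad (align 2)
@10: m9 [2B, align 2] → 12
@12: b [2B, align 2] → 14
@14: m3 [1B, align 1] → 15
+1 pad (align 2)
@16: m17 [2B, align 2] → 18
@18: m2 [2B, align 2] → 20
@20: m16 [2B, align 2] → 22
@22: f [9B, align 1] → 31
+1 pad (align 2)
@32: m4 [2B, align 2] → 34
+2 tail pad (align 4)
size 36, align 4
32 − 36 = -4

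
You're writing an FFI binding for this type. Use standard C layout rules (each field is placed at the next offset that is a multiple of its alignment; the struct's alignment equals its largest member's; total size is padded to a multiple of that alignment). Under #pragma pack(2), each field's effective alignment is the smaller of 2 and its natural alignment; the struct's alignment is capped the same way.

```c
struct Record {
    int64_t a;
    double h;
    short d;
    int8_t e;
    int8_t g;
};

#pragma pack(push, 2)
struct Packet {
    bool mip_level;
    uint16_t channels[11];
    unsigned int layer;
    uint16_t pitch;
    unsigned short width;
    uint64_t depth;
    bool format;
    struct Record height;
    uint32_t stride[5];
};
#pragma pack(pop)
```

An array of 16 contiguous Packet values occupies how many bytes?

Record: @0: a [8B, align 8] → 8; @8: h [8B, align 8] → 16; @16: d [2B, align 2] → 18; @18: e [1B, align 1] → 19; @19: g [1B, align 1] → 20; +4 tail pad (align 8); size 24, align 8
@0: mip_level [1B, align 1] → 1
+1 pad (align 2)
@2: channels [22B, align 2] → 24
@24: layer [4B, align 2] → 28
@28: pitch [2B, align 2] → 30
@30: width [2B, align 2] → 32
@32: depth [8B, align 2] → 40
@40: format [1B, align 1] → 41
+1 pad (align 2)
@42: height [24B, align 2] → 66
@66: stride [20B, align 2] → 86
size 86, align 2
array of 16: 16 × 86 = 1376

1376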